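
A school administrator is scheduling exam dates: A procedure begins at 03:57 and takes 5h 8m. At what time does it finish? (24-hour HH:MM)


Start time: 03:57
Adding: 5 hours 8 minutes
Minutes: 57 + 8 = 65
Minute overflow: 65 >= 60, so carry 1 hour, minutes = 5
Hours: 3 + 5 + 1 = 9
Result: 09:05

09:05


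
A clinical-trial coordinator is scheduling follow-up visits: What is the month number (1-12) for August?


Calendar month order:
7. July
8. August <--
9. September
August is month number 8

8


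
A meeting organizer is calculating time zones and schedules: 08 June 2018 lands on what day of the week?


Date: 2018-06-08
January 1, 2018 is a Monday
Day of year: 159
Offset from Jan 1: 158 days
158 mod 7 = 4
Result: Friday

Friday


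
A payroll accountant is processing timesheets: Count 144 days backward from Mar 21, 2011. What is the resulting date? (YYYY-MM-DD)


Start: 2011-03-21
Subtracting 144 days
Days already passed in March: 21
After going back through March: 123 more days to subtract
February 2011: 28 days, 95 remaining
January 2011: 31 days, 64 remaining
December 2010: 31 days, 33 remaining
November 2010: 30 days, 3 remaining
Result: 2010-10-28

2010-10-28


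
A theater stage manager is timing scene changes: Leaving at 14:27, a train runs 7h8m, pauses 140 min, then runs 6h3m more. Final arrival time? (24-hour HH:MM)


Depart: 14:27
Leg 1: +428 min -> 21:35
Layover: +140 min -> 23:55
Leg 2: +363 min -> 05:58
Total travel: 931 minutes = 15h 31m
Arrival: 05:58

05:58


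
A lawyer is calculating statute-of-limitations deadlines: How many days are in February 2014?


Month: February
Year: 2014
2014 is not a leap year
February has 28 days
Total: 28 days

28


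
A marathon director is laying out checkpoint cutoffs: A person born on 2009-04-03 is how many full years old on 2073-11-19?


Birth: 2009-04-03
Reference: 2073-11-19
Year difference: 2073 - 2009 = 64
Has birthday (04-03) occurred by 11-19? Yes
Age in full years: 64

64


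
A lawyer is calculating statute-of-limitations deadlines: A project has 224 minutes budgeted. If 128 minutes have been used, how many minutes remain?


Total budget: 224 minutes
Time used: 128 minutes
Remaining: 224 - 128 = 96 minutes
Percent used: 57.1%
Percent remaining: 42.9%

96


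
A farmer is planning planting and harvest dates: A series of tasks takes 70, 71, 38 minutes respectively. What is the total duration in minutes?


Durations: 70, 71, 38
Running sum: 70
+ 71 = 141
+ 38 = 179
Total duration: 179 minutes
That is 2 hours and 59 minutes

179


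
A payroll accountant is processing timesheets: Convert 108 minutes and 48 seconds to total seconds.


Minutes: 108
Extra seconds: 48
Seconds per minute: 60
Minutes to seconds: 108 x 60 = 6480
Total: 6480 + 48 = 6528

6528


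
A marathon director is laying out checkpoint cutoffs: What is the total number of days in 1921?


Year: 1921
Check leap year rules:
Divisible by 4? No
1921 is not a leap year
Days: 365

365


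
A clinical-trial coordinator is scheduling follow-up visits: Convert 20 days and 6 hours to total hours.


Days: 20
Extra hours: 6
Hours per day: 24
Days to hours: 20 x 24 = 480
Total: 480 + 6 = 486

486


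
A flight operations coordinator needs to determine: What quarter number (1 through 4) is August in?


Month: August (month 8)
Q1: January-March (months 1-3)
Q2: April-June (months 4-6)
Q3: July-September (months 7-9)
Q4: October-December (months 10-12)
Month 8 falls in Q3

3


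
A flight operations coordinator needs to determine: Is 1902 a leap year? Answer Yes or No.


Year: 1902
Divisible by 4? 1902 / 4 = 475.5 -> No
Not divisible by 4, so NOT a leap year

No


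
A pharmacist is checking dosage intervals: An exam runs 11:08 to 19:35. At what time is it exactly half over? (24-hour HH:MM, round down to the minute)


Start time: 11:08 = 668 minutes from midnight
End time: 19:35 = 1175 minutes from midnight
Sum: 668 + 1175 = 1843
Midpoint: 1843 / 2 = 921 minutes
Convert: 921 / 60 = 15 hours, 21 minutes
Result: 15:21

15:21


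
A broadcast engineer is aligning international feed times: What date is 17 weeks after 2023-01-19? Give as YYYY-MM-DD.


Start: 2023-01-19
Weeks to add: 17
Convert to days: 17 x 7 = 119 days
Add 119 days to 2023-01-19
Result: 2023-05-18

2023-05-18


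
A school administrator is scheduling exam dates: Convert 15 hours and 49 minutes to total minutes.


Hours: 15
Minutes: 49
Convert hours to minutes: 15 x 60 = 900
Add remaining minutes: 900 + 49 = 949

949


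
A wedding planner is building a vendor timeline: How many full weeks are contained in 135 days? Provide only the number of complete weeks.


Total days: 135
Days per week: 7
Division: 135 / 7 = 19 remainder 2
Complete weeks: 19
Remaining days: 2

19


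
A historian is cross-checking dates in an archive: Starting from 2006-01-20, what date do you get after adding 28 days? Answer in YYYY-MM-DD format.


Start: 2006-01-20
Adding 28 days
Days remaining in January: 11
After January: 17 days still to add
February 2006 has 28 days, need 17
Result: 2006-02-17

2006-02-17


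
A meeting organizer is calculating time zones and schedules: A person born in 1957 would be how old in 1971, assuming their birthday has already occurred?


Birth year: 1957
Current year: 1971
Age = current year - birth year
Age = 1971 - 1957 = 14

14


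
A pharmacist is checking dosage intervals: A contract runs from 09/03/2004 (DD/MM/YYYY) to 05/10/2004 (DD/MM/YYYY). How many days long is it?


Start date: 2004-03-09
End date: 2004-10-05
Mar 2004: +23 days
Apr 2004: +30 days
May 2004: +31 days
... (5 more months)
Total: 210 days

210


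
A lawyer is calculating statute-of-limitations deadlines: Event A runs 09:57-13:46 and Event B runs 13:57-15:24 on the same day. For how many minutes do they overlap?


Interval A: [597, 826] minutes from midnight
Interval B: [837, 924] minutes from midnight
Overlap start = max(597, 837) = 837
Overlap end = min(826, 924) = 826
End <= start, so the intervals do not overlap: 0 minutes

0


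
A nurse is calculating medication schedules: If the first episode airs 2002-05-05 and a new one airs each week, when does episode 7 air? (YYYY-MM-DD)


First occurrence: 2002-05-05 (occurrence 1)
Each occurrence is 7 days after the previous.
Occurrence 7 is 6 weeks after the first.
6 weeks = 42 days
2002-05-05 + 42 days = 2002-06-16

2002-06-16


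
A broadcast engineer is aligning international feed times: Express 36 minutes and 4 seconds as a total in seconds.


Minutes: 36
Seconds: 4
Convert minutes to seconds: 36 x 60 = 2160
Add remaining seconds: 2160 + 4 = 2164

2164


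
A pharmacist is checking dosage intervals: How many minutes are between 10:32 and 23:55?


Start time: 10:32 = 632 minutes from midnight
End time: 23:55 = 1435 minutes from midnight
Difference: 1435 - 632 = 803 minutes
That is 13 hours and 23 minutes

803


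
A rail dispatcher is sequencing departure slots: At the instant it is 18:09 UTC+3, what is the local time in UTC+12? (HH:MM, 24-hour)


Local time: 18:09 at UTC+3 (offset 3h)
Target zone: UTC+12 (offset 12h)
Difference: 12 - (3) = 9 hours
Calculation: 18 + (9) = 27
Wraparound: (27) mod 24 = 3
Result: 03:09

03:09


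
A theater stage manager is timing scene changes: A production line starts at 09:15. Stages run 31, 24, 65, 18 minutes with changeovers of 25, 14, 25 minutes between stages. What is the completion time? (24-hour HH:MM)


Start: 09:15 = 555 min from midnight
  after task 1 (31 min): 09:46
  after break (25 min): 10:11
  after task 2 (24 min): 10:35
  after break (14 min): 10:49
  after task 3 (65 min): 11:54
  after break (25 min): 12:19
  after task 4 (18 min): 12:37
Total elapsed: 202 minutes
End time: 12:37

12:37


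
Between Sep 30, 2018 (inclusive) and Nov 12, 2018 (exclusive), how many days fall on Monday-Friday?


Start: 2018-09-30 (Sunday)
End (exclusive): 2018-11-12 (Monday)
Total calendar days: 43
Full weeks: 43 // 7 = 6 -> 30 weekdays
Remaining 1 days starting on Sunday:
  Sun(-) -> 0 weekdays
Total business days: 30 + 0 = 30

30


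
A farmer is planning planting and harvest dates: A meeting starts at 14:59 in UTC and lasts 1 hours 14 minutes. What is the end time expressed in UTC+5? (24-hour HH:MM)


Start: 14:59 in UTC
Step 1 - add duration:
  minutes: 59 + 14 = 73 (carry 1h)
  hours: 14 + 1 + 1 = 16
  end in UTC: 16:13
Step 2 - convert UTC -> UTC+5:
  offset difference: 5 - (0) = 5 hours
  16 + (5) = 21 -> mod 24 = 21
Result: 21:13 in UTC+5

21:13


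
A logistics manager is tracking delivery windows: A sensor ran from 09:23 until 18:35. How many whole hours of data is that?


Start: 09:23
End: 18:35
Hour difference: 18 - 9 = 9 hours
Minute difference: 35 - 23 = 12 minutes
Total minutes: 552
Complete hours: 552 / 60 = 9 (remainder 12)

9


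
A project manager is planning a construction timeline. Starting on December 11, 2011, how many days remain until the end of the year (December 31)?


Start: December 11, 2011
End: December 31, 2011
Days left in December: 20
Total: 20 days

20


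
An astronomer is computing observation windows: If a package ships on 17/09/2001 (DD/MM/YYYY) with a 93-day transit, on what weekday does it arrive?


Start: 2001-09-17 (Monday)
Step 1 - find target date: add 93 days
  2001-09-17 + 93 days = 2001-12-19
Step 2 - day of week:
  93 mod 7 = 2
  Monday + 2 days -> Wednesday
Result: Wednesday (2001-12-19)

Wednesday


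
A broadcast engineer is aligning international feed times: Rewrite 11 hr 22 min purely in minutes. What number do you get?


Hours: 11
Extra minutes: 22
Minutes per hour: 60
Hours to minutes: 11 x 60 = 660
Total: 660 + 22 = 682

682


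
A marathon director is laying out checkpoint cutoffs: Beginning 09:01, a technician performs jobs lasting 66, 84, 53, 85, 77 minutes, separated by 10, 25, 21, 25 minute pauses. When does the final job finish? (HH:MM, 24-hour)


Start: 09:01 = 541 min from midnight
  after task 1 (66 min): 10:07
  after break (10 min): 10:17
  after task 2 (84 min): 11:41
  after break (25 min): 12:06
  after task 3 (53 min): 12:59
  after break (21 min): 13:20
  after task 4 (85 min): 14:45
  after break (25 min): 15:10
  after task 5 (77 min): 16:27
Total elapsed: 446 minutes
End time: 16:27

16:27


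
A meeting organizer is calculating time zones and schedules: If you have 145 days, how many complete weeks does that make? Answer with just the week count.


Total days: 145
Days per week: 7
Division: 145 / 7 = 20 remainder 5
Complete weeks: 20
Remaining days: 5

20


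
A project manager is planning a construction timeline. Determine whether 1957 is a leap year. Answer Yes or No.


Year: 1957
Divisible by 4? 1957 / 4 = 489.25 -> No
Not divisible by 4, so NOT a leap year

No


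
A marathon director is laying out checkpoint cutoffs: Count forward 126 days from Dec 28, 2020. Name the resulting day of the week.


Start: 2020-12-28 (Monday)
Step 1 - find target date: add 126 days
  2020-12-28 + 126 days = 2021-05-03
Step 2 - day of week:
  126 mod 7 = 0
  Monday + 0 days -> Monday
Result: Monday (2021-05-03)

Monday


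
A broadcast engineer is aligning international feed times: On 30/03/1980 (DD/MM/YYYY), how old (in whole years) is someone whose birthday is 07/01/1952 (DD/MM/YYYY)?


Birth: 1952-01-07
Reference: 1980-03-30
Year difference: 1980 - 1952 = 28
Has birthday (01-07) occurred by 03-30? Yes
Age in full years: 28

28


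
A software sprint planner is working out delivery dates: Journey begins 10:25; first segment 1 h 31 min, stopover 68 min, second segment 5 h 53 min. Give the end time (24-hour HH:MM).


Depart: 10:25
Leg 1: +91 min -> 11:56
Layover: +68 min -> 13:04
Leg 2: +353 min -> 18:57
Total travel: 512 minutes = 8h 32m
Arrival: 18:57

18:57


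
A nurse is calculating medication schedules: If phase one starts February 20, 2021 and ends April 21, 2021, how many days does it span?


Start date: 2021-02-20
End date: 2021-04-21
Feb 2021: +9 days
Mar 2021: +31 days
Apr 2021: +20 days
Total: 60 days

60


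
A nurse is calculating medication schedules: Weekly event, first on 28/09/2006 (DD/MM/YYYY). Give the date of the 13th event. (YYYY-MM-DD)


First occurrence: 2006-09-28 (occurrence 1)
Each occurrence is 7 days after the previous.
Occurrence 13 is 12 weeks after the first.
12 weeks = 84 days
2006-09-28 + 84 days = 2006-12-21

2006-12-21


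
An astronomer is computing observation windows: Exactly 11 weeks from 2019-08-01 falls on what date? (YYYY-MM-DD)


Start: 2019-08-01
Weeks to add: 11
Convert to days: 11 x 7 = 77 days
Add 77 days to 2019-08-01
Result: 2019-10-17

2019-10-17


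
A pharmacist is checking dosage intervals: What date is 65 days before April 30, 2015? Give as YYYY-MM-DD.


Start: 2015-04-30
Subtracting 65 days
Days already passed in April: 30
After going back through April: 35 more days to subtract
March 2015: 31 days, 4 remaining
February 2015 has 28 days, need 4
Result: 2015-02-24

2015-02-24


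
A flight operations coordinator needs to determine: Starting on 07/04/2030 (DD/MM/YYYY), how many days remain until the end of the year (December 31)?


Start: April 07, 2030
End: December 31, 2030
Days left in April: 23
May: 31
June: 30
July: 31
August: 31
... plus remaining months
Sum of remaining months: 245
Total: 23 + 245 = 268

268


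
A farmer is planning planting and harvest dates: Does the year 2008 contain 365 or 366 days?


Year: 2008
Check leap year rules:
Divisible by 4? Yes
Divisible by 100? No
2008 is a leap year
Days: 366

366


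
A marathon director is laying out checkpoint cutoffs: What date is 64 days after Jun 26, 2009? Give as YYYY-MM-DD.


Start: 2009-06-26
Adding 64 days
Days remaining in June: 4
After June: 60 days still to add
July 2009: 31 days, 29 remaining
August 2009 has 31 days, need 29
Result: 2009-08-29

2009-08-29


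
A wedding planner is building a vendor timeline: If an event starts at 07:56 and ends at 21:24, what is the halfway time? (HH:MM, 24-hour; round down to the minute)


Start time: 07:56 = 476 minutes from midnight
End time: 21:24 = 1284 minutes from midnight
Sum: 476 + 1284 = 1760
Midpoint: 1760 / 2 = 880 minutes
Convert: 880 / 60 = 14 hours, 40 minutes
Result: 14:40

14:40


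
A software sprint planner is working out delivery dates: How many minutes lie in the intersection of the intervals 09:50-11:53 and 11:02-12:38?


Interval A: [590, 713] minutes from midnight
Interval B: [662, 758] minutes from midnight
Overlap start = max(590, 662) = 662
Overlap end = min(713, 758) = 713
Overlap = 713 - 662 = 51 minutes

51


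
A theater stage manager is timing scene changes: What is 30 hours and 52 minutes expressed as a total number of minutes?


Hours: 30
Minutes: 52
Convert hours to minutes: 30 x 60 = 1800
Add remaining minutes: 1800 + 52 = 1852

1852


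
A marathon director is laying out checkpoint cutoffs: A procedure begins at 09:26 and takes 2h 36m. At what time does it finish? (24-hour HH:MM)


Start time: 09:26
Adding: 2 hours 36 minutes
Minutes: 26 + 36 = 62
Minute overflow: 62 >= 60, so carry 1 hour, minutes = 2
Hours: 9 + 2 + 1 = 12
Result: 12:02

12:02


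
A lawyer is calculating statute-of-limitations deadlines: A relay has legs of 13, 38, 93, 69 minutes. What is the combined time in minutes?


Durations: 13, 38, 93, 69
Running sum: 13
+ 38 = 51
+ 93 = 144
+ 69 = 213
Total duration: 213 minutes
That is 3 hours and 33 minutes

213


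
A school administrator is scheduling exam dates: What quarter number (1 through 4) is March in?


Month: March (month 3)
Q1: January-March (months 1-3)
Q2: April-June (months 4-6)
Q3: July-September (months 7-9)
Q4: October-December (months 10-12)
Month 3 falls in Q1

1


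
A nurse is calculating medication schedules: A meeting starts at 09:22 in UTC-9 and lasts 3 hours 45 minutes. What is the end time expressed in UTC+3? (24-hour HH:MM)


Start: 09:22 in UTC-9
Step 1 - add duration:
  minutes: 22 + 45 = 67 (carry 1h)
  hours: 9 + 3 + 1 = 13
  end in UTC-9: 13:07
Step 2 - convert UTC-9 -> UTC+3:
  offset difference: 3 - (-9) = 12 hours
  13 + (12) = 25 -> mod 24 = 1
Result: 01:07 in UTC+3

01:07


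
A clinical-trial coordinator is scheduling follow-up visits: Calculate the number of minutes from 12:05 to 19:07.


Start time: 12:05 = 725 minutes from midnight
End time: 19:07 = 1147 minutes from midnight
Difference: 1147 - 725 = 422 minutes
That is 7 hours and 2 minutes

422


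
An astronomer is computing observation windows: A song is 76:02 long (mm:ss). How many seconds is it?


Minutes: 76
Extra seconds: 2
Seconds per minute: 60
Minutes to seconds: 76 x 60 = 4560
Total: 4560 + 2 = 4562

4562


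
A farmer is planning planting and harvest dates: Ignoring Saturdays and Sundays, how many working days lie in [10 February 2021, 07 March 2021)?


Start: 2021-02-10 (Wednesday)
End (exclusive): 2021-03-07 (Sunday)
Total calendar days: 25
Full weeks: 25 // 7 = 3 -> 15 weekdays
Remaining 4 days starting on Wednesday:
  Wed(w), Thu(w), Fri(w), Sat(-) -> 3 weekdays
Total business days: 15 + 3 = 18

18


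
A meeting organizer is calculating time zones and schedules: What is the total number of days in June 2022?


Month: June
Year: 2022
June is a 30-day month
Total: 30 days

30


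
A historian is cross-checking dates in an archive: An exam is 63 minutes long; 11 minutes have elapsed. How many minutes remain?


Total budget: 63 minutes
Time used: 11 minutes
Remaining: 63 - 11 = 52 minutes
Percent used: 17.5%
Percent remaining: 82.5%

52


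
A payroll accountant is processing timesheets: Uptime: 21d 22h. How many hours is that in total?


Days: 21
Extra hours: 22
Hours per day: 24
Days to hours: 21 x 24 = 504
Total: 504 + 22 = 526

526


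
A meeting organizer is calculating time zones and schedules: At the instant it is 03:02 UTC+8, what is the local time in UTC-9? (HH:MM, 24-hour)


Local time: 03:02 at UTC+8 (offset 8h)
Target zone: UTC-9 (offset -9h)
Difference: -9 - (8) = -17 hours
Calculation: 3 + (-17) = -14
Wraparound: (-14) mod 24 = 10
Result: 10:02

10:02


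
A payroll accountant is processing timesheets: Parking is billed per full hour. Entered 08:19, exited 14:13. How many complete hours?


Start: 08:19
End: 14:13
Hour difference: 14 - 8 = 6 hours
Minute difference: 13 - 19 = -6 minutes
Total minutes: 354
Complete hours: 354 / 60 = 5 (remainder 54)

5


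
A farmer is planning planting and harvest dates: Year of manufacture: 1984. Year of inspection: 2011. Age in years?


Birth year: 1984
Current year: 2011
Age = current year - birth year
Age = 2011 - 1984 = 27

27


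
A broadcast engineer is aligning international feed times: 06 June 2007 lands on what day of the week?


Date: 2007-06-06
January 1, 2007 is a Monday
Day of year: 157
Offset from Jan 1: 156 days
156 mod 7 = 2
Result: Wednesday

Wednesday


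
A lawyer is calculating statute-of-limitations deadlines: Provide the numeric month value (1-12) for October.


Calendar month order:
9. September
10. October <--
11. November
October is month number 10

10


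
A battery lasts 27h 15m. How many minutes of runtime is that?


Hours: 27
Extra minutes: 15
Minutes per hour: 60
Hours to minutes: 27 x 60 = 1620
Total: 1620 + 15 = 1635

1635


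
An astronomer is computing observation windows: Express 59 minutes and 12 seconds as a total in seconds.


Minutes: 59
Seconds: 12
Convert minutes to seconds: 59 x 60 = 3540
Add remaining seconds: 3540 + 12 = 3552

3552


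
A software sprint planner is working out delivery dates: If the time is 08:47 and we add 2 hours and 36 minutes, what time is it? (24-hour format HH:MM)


Start time: 08:47
Adding: 2 hours 36 minutes
Minutes: 47 + 36 = 83
Minute overflow: 83 >= 60, so carry 1 hour, minutes = 23
Hours: 8 + 2 + 1 = 11
Result: 11:23

11:23


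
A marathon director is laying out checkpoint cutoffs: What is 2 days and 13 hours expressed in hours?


Days: 2
Extra hours: 13
Hours per day: 24
Days to hours: 2 x 24 = 48
Total: 48 + 13 = 61

61


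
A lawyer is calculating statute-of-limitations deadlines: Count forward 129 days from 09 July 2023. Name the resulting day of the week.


Start: 2023-07-09 (Sunday)
Step 1 - find target date: add 129 days
  2023-07-09 + 129 days = 2023-11-15
Step 2 - day of week:
  129 mod 7 = 3
  Sunday + 3 days -> Wednesday
Result: Wednesday (2023-11-15)

Wednesday


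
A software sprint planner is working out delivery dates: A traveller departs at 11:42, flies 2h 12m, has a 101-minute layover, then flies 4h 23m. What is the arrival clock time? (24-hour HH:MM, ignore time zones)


Depart: 11:42
Leg 1: +132 min -> 13:54
Layover: +101 min -> 15:35
Leg 2: +263 min -> 19:58
Total travel: 496 minutes = 8h 16m
Arrival: 19:58

19:58


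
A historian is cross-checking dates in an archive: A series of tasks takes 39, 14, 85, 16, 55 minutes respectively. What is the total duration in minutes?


Durations: 39, 14, 85, 16, 55
Running sum: 39
+ 14 = 53
+ 85 = 138
+ 16 = 154
+ 55 = 209
Total duration: 209 minutes
That is 3 hours and 29 minutes

209


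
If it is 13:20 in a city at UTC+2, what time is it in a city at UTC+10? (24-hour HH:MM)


Local time: 13:20 at UTC+2 (offset 2h)
Target zone: UTC+10 (offset 10h)
Difference: 10 - (2) = 8 hours
Calculation: 13 + (8) = 21
Result: 21:20

21:20


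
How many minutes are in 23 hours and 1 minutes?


Hours: 23
Extra minutes: 1
Minutes per hour: 60
Hours to minutes: 23 x 60 = 1380
Total: 1380 + 1 = 1381

1381


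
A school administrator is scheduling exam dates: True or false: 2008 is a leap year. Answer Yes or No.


Year: 2008
Divisible by 4? 2008 / 4 = 502.0 -> Yes
Divisible by 100? 2008 / 100 = 20.08 -> No
Divisible by 4 but not 100, so it IS a leap year

Yes


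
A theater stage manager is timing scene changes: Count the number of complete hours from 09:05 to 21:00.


Start: 09:05
End: 21:00
Hour difference: 21 - 9 = 12 hours
Minute difference: 0 - 5 = -5 minutes
Total minutes: 715
Complete hours: 715 / 60 = 11 (remainder 55)

11


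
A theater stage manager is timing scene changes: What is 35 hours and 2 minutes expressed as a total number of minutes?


Hours: 35
Minutes: 2
Convert hours to minutes: 35 x 60 = 2100
Add remaining minutes: 2100 + 2 = 2102

2102


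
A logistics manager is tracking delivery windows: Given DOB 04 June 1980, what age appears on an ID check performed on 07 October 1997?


Birth: 1980-06-04
Reference: 1997-10-07
Year difference: 1997 - 1980 = 17
Has birthday (06-04) occurred by 10-07? Yes
Age in full years: 17

17


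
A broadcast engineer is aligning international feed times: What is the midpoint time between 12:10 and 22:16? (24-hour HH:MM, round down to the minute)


Start time: 12:10 = 730 minutes from midnight
End time: 22:16 = 1336 minutes from midnight
Sum: 730 + 1336 = 2066
Midpoint: 2066 / 2 = 1033 minutes
Convert: 1033 / 60 = 17 hours, 13 minutes
Result: 17:13

17:13


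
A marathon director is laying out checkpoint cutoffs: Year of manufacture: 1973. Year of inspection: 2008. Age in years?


Birth year: 1973
Current year: 2008
Age = current year - birth year
Age = 2008 - 1973 = 35

35


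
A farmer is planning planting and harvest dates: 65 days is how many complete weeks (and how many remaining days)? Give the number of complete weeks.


Total days: 65
Days per week: 7
Division: 65 / 7 = 9 remainder 2
Complete weeks: 9
Remaining days: 2

9


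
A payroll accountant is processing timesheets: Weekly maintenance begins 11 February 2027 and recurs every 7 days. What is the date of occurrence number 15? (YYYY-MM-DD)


First occurrence: 2027-02-11 (occurrence 1)
Each occurrence is 7 days after the previous.
Occurrence 15 is 14 weeks after the first.
14 weeks = 98 days
2027-02-11 + 98 days = 2027-05-20

2027-05-20


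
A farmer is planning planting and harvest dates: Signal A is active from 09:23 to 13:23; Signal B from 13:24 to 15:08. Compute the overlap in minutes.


Interval A: [563, 803] minutes from midnight
Interval B: [804, 908] minutes from midnight
Overlap start = max(563, 804) = 804
Overlap end = min(803, 908) = 803
End <= start, so the intervals do not overlap: 0 minutes

0


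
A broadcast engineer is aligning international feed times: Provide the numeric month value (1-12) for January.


Calendar month order:
1. January <--
2. February
January is month number 1

1


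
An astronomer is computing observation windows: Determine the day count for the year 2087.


Year: 2087
Check leap year rules:
Divisible by 4? No
2087 is not a leap year
Days: 365

365


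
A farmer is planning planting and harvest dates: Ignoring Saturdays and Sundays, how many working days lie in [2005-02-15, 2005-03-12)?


Start: 2005-02-15 (Tuesday)
End (exclusive): 2005-03-12 (Saturday)
Total calendar days: 25
Full weeks: 25 // 7 = 3 -> 15 weekdays
Remaining 4 days starting on Tuesday:
  Tue(w), Wed(w), Thu(w), Fri(w) -> 4 weekdays
Total business days: 15 + 4 = 19

19


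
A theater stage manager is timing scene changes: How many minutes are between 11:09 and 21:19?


Start time: 11:09 = 669 minutes from midnight
End time: 21:19 = 1279 minutes from midnight
Difference: 1279 - 669 = 610 minutes
That is 10 hours and 10 minutes

610


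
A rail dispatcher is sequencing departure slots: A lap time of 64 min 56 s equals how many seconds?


Minutes: 64
Seconds: 56
Convert minutes to seconds: 64 x 60 = 3840
Add remaining seconds: 3840 + 56 = 3896

3896


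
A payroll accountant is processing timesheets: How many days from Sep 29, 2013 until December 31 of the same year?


Start: September 29, 2013
End: December 31, 2013
Days left in September: 1
October: 31
November: 30
December: 31
Sum of remaining months: 92
Total: 1 + 92 = 93

93


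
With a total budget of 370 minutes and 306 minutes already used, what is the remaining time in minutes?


Total budget: 370 minutes
Time used: 306 minutes
Remaining: 370 - 306 = 64 minutes
Percent used: 82.7%
Percent remaining: 17.3%

64


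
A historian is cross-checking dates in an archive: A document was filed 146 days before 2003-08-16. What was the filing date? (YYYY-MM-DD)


Start: 2003-08-16
Subtracting 146 days
Days already passed in August: 16
After going back through August: 130 more days to subtract
July 2003: 31 days, 99 remaining
June 2003: 30 days, 69 remaining
May 2003: 31 days, 38 remaining
April 2003: 30 days, 8 remaining
Result: 2003-03-23

2003-03-23


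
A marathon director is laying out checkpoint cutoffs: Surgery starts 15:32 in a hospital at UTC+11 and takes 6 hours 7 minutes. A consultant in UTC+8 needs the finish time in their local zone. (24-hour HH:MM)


Start: 15:32 in UTC+11
Step 1 - add duration:
  minutes: 32 + 7 = 39
  hours: 15 + 6 + 0 = 21
  end in UTC+11: 21:39
Step 2 - convert UTC+11 -> UTC+8:
  offset difference: 8 - (11) = -3 hours
  21 + (-3) = 18 -> mod 24 = 18
Result: 18:39 in UTC+8

18:39


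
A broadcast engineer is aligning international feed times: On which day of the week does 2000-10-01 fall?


Date: 2000-10-01
January 1, 2000 is a Saturday
Day of year: 275
Offset from Jan 1: 274 days
274 mod 7 = 1
Result: Sunday

Sunday


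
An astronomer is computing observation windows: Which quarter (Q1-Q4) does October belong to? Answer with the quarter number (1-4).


Month: October (month 10)
Q1: January-March (months 1-3)
Q2: April-June (months 4-6)
Q3: July-September (months 7-9)
Q4: October-December (months 10-12)
Month 10 falls in Q4

4


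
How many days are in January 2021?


Month: January
Year: 2021
January is a 31-day month
Total: 31 days

31


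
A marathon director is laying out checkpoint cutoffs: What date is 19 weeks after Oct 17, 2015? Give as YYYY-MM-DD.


Start: 2015-10-17
Weeks to add: 19
Convert to days: 19 x 7 = 133 days
Add 133 days to 2015-10-17
Result: 2016-02-27

2016-02-27


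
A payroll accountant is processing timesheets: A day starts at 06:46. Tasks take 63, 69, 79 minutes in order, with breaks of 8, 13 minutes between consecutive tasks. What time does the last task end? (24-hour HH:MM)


Start: 06:46 = 406 min from midnight
  after task 1 (63 min): 07:49
  after break (8 min): 07:57
  after task 2 (69 min): 09:06
  after break (13 min): 09:19
  after task 3 (79 min): 10:38
Total elapsed: 232 minutes
End time: 10:38

10:38


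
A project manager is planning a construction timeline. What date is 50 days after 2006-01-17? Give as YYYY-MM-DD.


Start: 2006-01-17
Adding 50 days
Days remaining in January: 14
After January: 36 days still to add
February 2006: 28 days, 8 remaining
March 2006 has 31 days, need 8
Result: 2006-03-08

2006-03-08


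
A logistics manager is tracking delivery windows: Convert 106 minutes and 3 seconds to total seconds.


Minutes: 106
Extra seconds: 3
Seconds per minute: 60
Minutes to seconds: 106 x 60 = 6360
Total: 6360 + 3 = 6363

6363


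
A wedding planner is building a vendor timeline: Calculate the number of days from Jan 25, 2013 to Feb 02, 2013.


Start date: 2013-01-25
End date: 2013-02-02
Jan 2013: +7 days
Feb 2013: +1 days
Total: 8 days

8


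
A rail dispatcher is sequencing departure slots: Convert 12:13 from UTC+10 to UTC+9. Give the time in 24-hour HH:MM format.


Local time: 12:13 at UTC+10 (offset 10h)
Target zone: UTC+9 (offset 9h)
Difference: 9 - (10) = -1 hours
Calculation: 12 + (-1) = 11
Result: 11:13

11:13


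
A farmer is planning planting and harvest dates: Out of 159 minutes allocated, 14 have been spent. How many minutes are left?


Total budget: 159 minutes
Time used: 14 minutes
Remaining: 159 - 14 = 145 minutes
Percent used: 8.8%
Percent remaining: 91.2%

145


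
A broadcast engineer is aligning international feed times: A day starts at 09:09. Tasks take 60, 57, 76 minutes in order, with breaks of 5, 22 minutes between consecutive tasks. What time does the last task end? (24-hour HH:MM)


Start: 09:09 = 549 min from midnight
  after task 1 (60 min): 10:09
  after break (5 min): 10:14
  after task 2 (57 min): 11:11
  after break (22 min): 11:33
  after task 3 (76 min): 12:49
Total elapsed: 220 minutes
End time: 12:49

12:49


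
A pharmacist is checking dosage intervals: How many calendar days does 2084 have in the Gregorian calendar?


Year: 2084
Check leap year rules:
Divisible by 4? Yes
Divisible by 100? No
2084 is a leap year
Days: 366

366


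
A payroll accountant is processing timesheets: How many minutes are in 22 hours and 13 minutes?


Hours: 22
Extra minutes: 13
Minutes per hour: 60
Hours to minutes: 22 x 60 = 1320
Total: 1320 + 13 = 1333

1333


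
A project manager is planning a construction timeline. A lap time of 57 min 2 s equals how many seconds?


Minutes: 57
Seconds: 2
Convert minutes to seconds: 57 x 60 = 3420
Add remaining seconds: 3420 + 2 = 3422

3422


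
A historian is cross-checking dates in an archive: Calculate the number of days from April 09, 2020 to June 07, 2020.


Start date: 2020-04-09
End date: 2020-06-07
Apr 2020: +22 days
May 2020: +31 days
Jun 2020: +6 days
Total: 59 days

59


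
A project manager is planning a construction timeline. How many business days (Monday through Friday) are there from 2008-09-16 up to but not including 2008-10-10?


Start: 2008-09-16 (Tuesday)
End (exclusive): 2008-10-10 (Friday)
Total calendar days: 24
Full weeks: 24 // 7 = 3 -> 15 weekdays
Remaining 3 days starting on Tuesday:
  Tue(w), Wed(w), Thu(w) -> 3 weekdays
Total business days: 15 + 3 = 18

18


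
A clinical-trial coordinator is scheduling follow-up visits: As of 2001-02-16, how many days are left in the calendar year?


Start: February 16, 2001
End: December 31, 2001
Days left in February: 12
March: 31
April: 30
May: 31
June: 30
... plus remaining months
Sum of remaining months: 306
Total: 12 + 306 = 318

318


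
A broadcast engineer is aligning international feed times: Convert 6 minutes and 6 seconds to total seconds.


Minutes: 6
Extra seconds: 6
Seconds per minute: 60
Minutes to seconds: 6 x 60 = 360
Total: 360 + 6 = 366

366


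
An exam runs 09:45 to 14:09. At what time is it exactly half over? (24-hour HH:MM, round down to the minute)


Start time: 09:45 = 585 minutes from midnight
End time: 14:09 = 849 minutes from midnight
Sum: 585 + 849 = 1434
Midpoint: 1434 / 2 = 717 minutes
Convert: 717 / 60 = 11 hours, 57 minutes
Result: 11:57

11:57


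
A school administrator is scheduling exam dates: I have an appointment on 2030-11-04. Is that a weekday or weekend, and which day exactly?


Date: 2030-11-04
January 1, 2030 is a Tuesday
Day of year: 308
Offset from Jan 1: 307 days
307 mod 7 = 6
Result: Monday

Monday


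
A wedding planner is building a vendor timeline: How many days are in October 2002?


Month: October
Year: 2002
October is a 31-day month
Total: 31 days

31


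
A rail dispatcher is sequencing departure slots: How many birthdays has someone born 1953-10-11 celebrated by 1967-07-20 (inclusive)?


Birth: 1953-10-11
Reference: 1967-07-20
Year difference: 1967 - 1953 = 14
Has birthday (10-11) occurred by 07-20? No
Birthday not yet reached this year -> subtract 1
Age in full years: 13

13


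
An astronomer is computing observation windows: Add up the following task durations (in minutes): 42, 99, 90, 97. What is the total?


Durations: 42, 99, 90, 97
Running sum: 42
+ 99 = 141
+ 90 = 231
+ 97 = 328
Total duration: 328 minutes
That is 5 hours and 28 minutes

328


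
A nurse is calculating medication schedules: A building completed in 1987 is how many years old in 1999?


Birth year: 1987
Current year: 1999
Age = current year - birth year
Age = 1999 - 1987 = 12

12


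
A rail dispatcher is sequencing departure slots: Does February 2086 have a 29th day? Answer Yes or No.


Year: 2086
Divisible by 4? 2086 / 4 = 521.5 -> No
Not divisible by 4, so NOT a leap year

No


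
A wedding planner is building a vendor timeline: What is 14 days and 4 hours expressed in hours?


Days: 14
Extra hours: 4
Hours per day: 24
Days to hours: 14 x 24 = 336
Total: 336 + 4 = 340

340


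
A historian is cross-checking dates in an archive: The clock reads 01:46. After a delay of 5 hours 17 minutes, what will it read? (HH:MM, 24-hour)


Start time: 01:46
Adding: 5 hours 17 minutes
Minutes: 46 + 17 = 63
Minute overflow: 63 >= 60, so carry 1 hour, minutes = 3
Hours: 1 + 5 + 1 = 7
Result: 07:03

07:03


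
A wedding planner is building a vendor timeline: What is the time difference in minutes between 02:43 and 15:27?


Start time: 02:43 = 163 minutes from midnight
End time: 15:27 = 927 minutes from midnight
Difference: 927 - 163 = 764 minutes
That is 12 hours and 44 minutes

764


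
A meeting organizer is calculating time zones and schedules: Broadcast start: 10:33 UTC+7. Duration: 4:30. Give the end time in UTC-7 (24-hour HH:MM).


Start: 10:33 in UTC+7
Step 1 - add duration:
  minutes: 33 + 30 = 63 (carry 1h)
  hours: 10 + 4 + 1 = 15
  end in UTC+7: 15:03
Step 2 - convert UTC+7 -> UTC-7:
  offset difference: -7 - (7) = -14 hours
  15 + (-14) = 1 -> mod 24 = 1
Result: 01:03 in UTC-7

01:03


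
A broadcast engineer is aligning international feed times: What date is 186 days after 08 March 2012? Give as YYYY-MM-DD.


Start: 2012-03-08
Adding 186 days
Days remaining in March: 23
After March: 163 days still to add
April 2012: 30 days, 133 remaining
May 2012: 31 days, 102 remaining
June 2012: 30 days, 72 remaining
July 2012: 31 days, 41 remaining
Result: 2012-09-10

2012-09-10


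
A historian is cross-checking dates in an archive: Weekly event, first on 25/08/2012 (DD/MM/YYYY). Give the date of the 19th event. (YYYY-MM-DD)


First occurrence: 2012-08-25 (occurrence 1)
Each occurrence is 7 days after the previous.
Occurrence 19 is 18 weeks after the first.
18 weeks = 126 days
2012-08-25 + 126 days = 2012-12-29

2012-12-29


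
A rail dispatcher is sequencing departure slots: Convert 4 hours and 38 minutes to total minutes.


Hours: 4
Minutes: 38
Convert hours to minutes: 4 x 60 = 240
Add remaining minutes: 240 + 38 = 278

278


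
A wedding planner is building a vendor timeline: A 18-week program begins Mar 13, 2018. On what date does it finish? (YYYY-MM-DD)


Start: 2018-03-13
Weeks to add: 18
Convert to days: 18 x 7 = 126 days
Add 126 days to 2018-03-13
Result: 2018-07-17

2018-07-17


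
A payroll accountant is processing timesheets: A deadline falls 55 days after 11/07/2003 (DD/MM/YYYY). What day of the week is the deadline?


Start: 2003-07-11 (Friday)
Step 1 - find target date: add 55 days
  2003-07-11 + 55 days = 2003-09-04
Step 2 - day of week:
  55 mod 7 = 6
  Friday + 6 days -> Thursday
Result: Thursday (2003-09-04)

Thursday


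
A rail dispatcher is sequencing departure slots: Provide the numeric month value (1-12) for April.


Calendar month order:
3. March
4. April <--
5. May
April is month number 4

4


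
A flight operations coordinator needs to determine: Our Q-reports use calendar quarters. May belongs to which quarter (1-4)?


Month: May (month 5)
Q1: January-March (months 1-3)
Q2: April-June (months 4-6)
Q3: July-September (months 7-9)
Q4: October-December (months 10-12)
Month 5 falls in Q2

2


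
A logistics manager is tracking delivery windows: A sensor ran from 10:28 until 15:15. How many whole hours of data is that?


Start: 10:28
End: 15:15
Hour difference: 15 - 10 = 5 hours
Minute difference: 15 - 28 = -13 minutes
Total minutes: 287
Complete hours: 287 / 60 = 4 (remainder 47)

4


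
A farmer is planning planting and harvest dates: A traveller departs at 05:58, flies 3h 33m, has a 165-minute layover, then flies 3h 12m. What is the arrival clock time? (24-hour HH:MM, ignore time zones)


Depart: 05:58
Leg 1: +213 min -> 09:31
Layover: +165 min -> 12:16
Leg 2: +192 min -> 15:28
Total travel: 570 minutes = 9h 30m
Arrival: 15:28

15:28


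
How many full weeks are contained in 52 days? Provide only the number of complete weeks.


Total days: 52
Days per week: 7
Division: 52 / 7 = 7 remainder 3
Complete weeks: 7
Remaining days: 3

7


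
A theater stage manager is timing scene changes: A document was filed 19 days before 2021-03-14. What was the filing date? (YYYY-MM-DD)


Start: 2021-03-14
Subtracting 19 days
Days already passed in March: 14
After going back through March: 5 more days to subtract
February 2021 has 28 days, need 5
Result: 2021-02-23

2021-02-23


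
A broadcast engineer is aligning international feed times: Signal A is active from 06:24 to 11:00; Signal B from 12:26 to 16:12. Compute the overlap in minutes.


Interval A: [384, 660] minutes from midnight
Interval B: [746, 972] minutes from midnight
Overlap start = max(384, 746) = 746
Overlap end = min(660, 972) = 660
End <= start, so the intervals do not overlap: 0 minutes

0


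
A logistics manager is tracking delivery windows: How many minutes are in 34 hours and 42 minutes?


Hours: 34
Extra minutes: 42
Minutes per hour: 60
Hours to minutes: 34 x 60 = 2040
Total: 2040 + 42 = 2082

2082


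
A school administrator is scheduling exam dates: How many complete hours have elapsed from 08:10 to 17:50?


Start: 08:10
End: 17:50
Hour difference: 17 - 8 = 9 hours
Minute difference: 50 - 10 = 40 minutes
Total minutes: 580
Complete hours: 580 / 60 = 9 (remainder 40)

9


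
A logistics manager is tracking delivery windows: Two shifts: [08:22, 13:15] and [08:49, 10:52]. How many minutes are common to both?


Interval A: [502, 795] minutes from midnight
Interval B: [529, 652] minutes from midnight
Overlap start = max(502, 529) = 529
Overlap end = min(795, 652) = 652
Overlap = 652 - 529 = 123 minutes

123


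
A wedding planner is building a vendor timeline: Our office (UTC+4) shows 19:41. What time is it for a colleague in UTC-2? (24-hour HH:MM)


Local time: 19:41 at UTC+4 (offset 4h)
Target zone: UTC-2 (offset -2h)
Difference: -2 - (4) = -6 hours
Calculation: 19 + (-6) = 13
Result: 13:41

13:41
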